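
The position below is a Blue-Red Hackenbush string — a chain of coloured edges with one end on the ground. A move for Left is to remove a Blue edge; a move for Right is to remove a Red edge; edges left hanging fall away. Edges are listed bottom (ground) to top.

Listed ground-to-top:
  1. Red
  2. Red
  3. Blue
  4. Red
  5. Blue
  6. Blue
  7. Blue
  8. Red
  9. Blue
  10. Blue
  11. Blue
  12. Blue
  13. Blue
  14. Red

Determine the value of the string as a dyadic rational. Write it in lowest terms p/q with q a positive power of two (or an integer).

-6275/4096

Build val(s[:k]) for k = 1..14, string s = Red Red Blue Red Blue Blue Blue Red Blue Blue Blue Blue Blue Red.
R: Left { · }, Right { 0 } → simplest -1
RR: Left { · }, Right { -1,0 } → simplest -2
RRB: Left { -2 }, Right { -1,0 } → simplest -3/2
RRBR: Left { -2 }, Right { -3/2,-1,0 } → simplest -7/4
RRBRB: Left { -2,-7/4 }, Right { -3/2,-1,0 } → simplest -13/8
RRBRBB: Left { -2,-7/4,-13/8 }, Right { -3/2,-1,0 } → simplest -25/16
RRBRBBB: Left { -2,-7/4,-13/8,-25/16 }, Right { -3/2,-1,0 } → simplest -49/32
RRBRBBBR: Left { -2,-7/4,-13/8,-25/16 }, Right { -49/32,-3/2,-1,0 } → simplest -99/64
RRBRBBBRB: Left { -2,-7/4,-13/8,-25/16,-99/64 }, Right { -49/32,-3/2,-1,0 } → simplest -197/128
RRBRBBBRBB: Left { -2,-7/4,-13/8,-25/16,-99/64,-197/128 }, Right { -49/32,-3/2,-1,0 } → simplest -393/256
RRBRBBBRBBB: Left { -2,-7/4,-13/8,-25/16,-99/64,-197/128,-393/256 }, Right { -49/32,-3/2,-1,0 } → simplest -785/512
RRBRBBBRBBBB: Left { -2,-7/4,-13/8,-25/16,-99/64,-197/128,-393/256,-785/512 }, Right { -49/32,-3/2,-1,0 } → simplest -1569/1024
RRBRBBBRBBBBB: Left { -2,-7/4,-13/8,-25/16,-99/64,-197/128,-393/256,-785/512,-1569/1024 }, Right { -49/32,-3/2,-1,0 } → simplest -3137/2048
RRBRBBBRBBBBBR: Left { -2,-7/4,-13/8,-25/16,-99/64,-197/128,-393/256,-785/512,-1569/1024 }, Right { -3137/2048,-49/32,-3/2,-1,0 } → simplest -6275/4096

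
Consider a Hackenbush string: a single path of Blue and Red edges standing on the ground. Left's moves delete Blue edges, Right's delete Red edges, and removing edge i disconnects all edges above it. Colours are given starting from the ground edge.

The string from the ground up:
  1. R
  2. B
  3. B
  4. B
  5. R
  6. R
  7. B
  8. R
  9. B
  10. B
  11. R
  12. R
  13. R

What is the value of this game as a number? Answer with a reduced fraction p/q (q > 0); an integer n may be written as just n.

1 of 13 · R · max L −∞ · min R 0 so -1
2 of 13 · RB · max L -1 · min R 0 so -1/2
3 of 13 · RBB · max L -1/2 · min R 0 so -1/4
4 of 13 · RBBB · max L -1/4 · min R 0 so -1/8
5 of 13 · RBBBR · max L -1/4 · min R -1/8 so -3/16
6 of 13 · RBBBRR · max L -1/4 · min R -3/16 so -7/32
7 of 13 · RBBBRRB · max L -7/32 · min R -3/16 so -13/64
8 of 13 · RBBBRRBR · max L -7/32 · min R -13/64 so -27/128
9 of 13 · RBBBRRBRB · max L -27/128 · min R -13/64 so -53/256
10 of 13 · RBBBRRBRBB · max L -53/256 · min R -13/64 so -105/512
11 of 13 · RBBBRRBRBBR · max L -53/256 · min R -105/512 so -211/1024
12 of 13 · RBBBRRBRBBRR · max L -53/256 · min R -211/1024 so -423/2048
13 of 13 · RBBBRRBRBBRRR · max L -53/256 · min R -423/2048 so -847/4096

-847/4096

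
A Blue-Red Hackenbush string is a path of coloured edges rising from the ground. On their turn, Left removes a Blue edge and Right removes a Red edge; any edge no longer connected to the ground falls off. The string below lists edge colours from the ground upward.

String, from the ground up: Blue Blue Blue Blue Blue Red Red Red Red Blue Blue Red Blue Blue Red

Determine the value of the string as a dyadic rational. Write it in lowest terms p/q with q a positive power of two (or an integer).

4205/1024

edge 1 of 15 (Blue): { 0 | — } ⇒ 1
edge 2 of 15 (Blue): { 0,1 | — } ⇒ 2
edge 3 of 15 (Blue): { 0,1,2 | — } ⇒ 3
edge 4 of 15 (Blue): { 0,1,2,3 | — } ⇒ 4
edge 5 of 15 (Blue): { 0,1,2,3,4 | — } ⇒ 5
edge 6 of 15 (Red): { 0,1,2,3,4 | 5 } ⇒ 9/2
edge 7 of 15 (Red): { 0,1,2,3,4 | 9/2,5 } ⇒ 17/4
edge 8 of 15 (Red): { 0,1,2,3,4 | 17/4,9/2,5 } ⇒ 33/8
edge 9 of 15 (Red): { 0,1,2,3,4 | 33/8,17/4,9/2,5 } ⇒ 65/16
edge 10 of 15 (Blue): { 0,1,2,3,4,65/16 | 33/8,17/4,9/2,5 } ⇒ 131/32
edge 11 of 15 (Blue): { 0,1,2,3,4,65/16,131/32 | 33/8,17/4,9/2,5 } ⇒ 263/64
edge 12 of 15 (Red): { 0,1,2,3,4,65/16,131/32 | 263/64,33/8,17/4,9/2,5 } ⇒ 525/128
edge 13 of 15 (Blue): { 0,1,2,3,4,65/16,131/32,525/128 | 263/64,33/8,17/4,9/2,5 } ⇒ 1051/256
edge 14 of 15 (Blue): { 0,1,2,3,4,65/16,131/32,525/128,1051/256 | 263/64,33/8,17/4,9/2,5 } ⇒ 2103/512
edge 15 of 15 (Red): { 0,1,2,3,4,65/16,131/32,525/128,1051/256 | 2103/512,263/64,33/8,17/4,9/2,5 } ⇒ 4205/1024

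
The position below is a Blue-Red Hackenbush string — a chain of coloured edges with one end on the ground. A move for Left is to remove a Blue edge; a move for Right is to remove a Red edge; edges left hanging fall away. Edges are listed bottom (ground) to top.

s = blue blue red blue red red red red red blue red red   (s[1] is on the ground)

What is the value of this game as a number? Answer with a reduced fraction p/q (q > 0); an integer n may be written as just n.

1545/1024

Recurse on prefixes of the 12-edge string blue blue red blue red red red red red blue red red:
b: Left { 0 }, Right { · } = simplest 1
bb: Left { 0 1 }, Right { · } = simplest 2
bbr: Left { 0 1 }, Right { 2 } = simplest 3/2
bbrb: Left { 0 1 3/2 }, Right { 2 } = simplest 7/4
bbrbr: Left { 0 1 3/2 }, Right { 7/4 2 } = simplest 13/8
bbrbrr: Left { 0 1 3/2 }, Right { 13/8 7/4 2 } = simplest 25/16
bbrbrrr: Left { 0 1 3/2 }, Right { 25/16 13/8 7/4 2 } = simplest 49/32
bbrbrrrr: Left { 0 1 3/2 }, Right { 49/32 25/16 13/8 7/4 2 } = simplest 97/64
bbrbrrrrr: Left { 0 1 3/2 }, Right { 97/64 49/32 25/16 13/8 7/4 2 } = simplest 193/128
bbrbrrrrrb: Left { 0 1 3/2 193/128 }, Right { 97/64 49/32 25/16 13/8 7/4 2 } = simplest 387/256
bbrbrrrrrbr: Left { 0 1 3/2 193/128 }, Right { 387/256 97/64 49/32 25/16 13/8 7/4 2 } = simplest 773/512
bbrbrrrrrbrr: Left { 0 1 3/2 193/128 }, Right { 773/512 387/256 97/64 49/32 25/16 13/8 7/4 2 } = simplest 1545/1024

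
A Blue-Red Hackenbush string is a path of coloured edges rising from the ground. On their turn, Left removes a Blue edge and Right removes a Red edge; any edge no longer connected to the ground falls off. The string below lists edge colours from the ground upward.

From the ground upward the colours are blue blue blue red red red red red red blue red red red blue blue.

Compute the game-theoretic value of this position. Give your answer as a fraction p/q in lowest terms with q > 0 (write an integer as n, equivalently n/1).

edge 1 of 15 (blue): { 0 | (no moves) } gives 1
edge 2 of 15 (blue): { 0 1 | (no moves) } gives 2
edge 3 of 15 (blue): { 0 1 2 | (no moves) } gives 3
edge 4 of 15 (red): { 0 1 2 | 3 } gives 5/2
edge 5 of 15 (red): { 0 1 2 | 5/2 3 } gives 9/4
edge 6 of 15 (red): { 0 1 2 | 9/4 5/2 3 } gives 17/8
edge 7 of 15 (red): { 0 1 2 | 17/8 9/4 5/2 3 } gives 33/16
edge 8 of 15 (red): { 0 1 2 | 33/16 17/8 9/4 5/2 3 } gives 65/32
edge 9 of 15 (red): { 0 1 2 | 65/32 33/16 17/8 9/4 5/2 3 } gives 129/64
edge 10 of 15 (blue): { 0 1 2 129/64 | 65/32 33/16 17/8 9/4 5/2 3 } gives 259/128
edge 11 of 15 (red): { 0 1 2 129/64 | 259/128 65/32 33/16 17/8 9/4 5/2 3 } gives 517/256
edge 12 of 15 (red): { 0 1 2 129/64 | 517/256 259/128 65/32 33/16 17/8 9/4 5/2 3 } gives 1033/512
edge 13 of 15 (red): { 0 1 2 129/64 | 1033/512 517/256 259/128 65/32 33/16 17/8 9/4 5/2 3 } gives 2065/1024
edge 14 of 15 (blue): { 0 1 2 129/64 2065/1024 | 1033/512 517/256 259/128 65/32 33/16 17/8 9/4 5/2 3 } gives 4131/2048
edge 15 of 15 (blue): { 0 1 2 129/64 2065/1024 4131/2048 | 1033/512 517/256 259/128 65/32 33/16 17/8 9/4 5/2 3 } gives 8263/4096

8263/4096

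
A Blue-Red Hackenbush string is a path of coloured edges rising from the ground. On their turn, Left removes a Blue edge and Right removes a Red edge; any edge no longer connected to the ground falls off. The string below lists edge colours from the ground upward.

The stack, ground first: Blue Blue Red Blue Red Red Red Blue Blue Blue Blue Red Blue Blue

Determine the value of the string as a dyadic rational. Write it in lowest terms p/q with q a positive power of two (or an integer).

step 1: add Blue to get B; options L={ 0 } R={ · } gives 1
step 2: add Blue to get BB; options L={ 0 1 } R={ · } gives 2
step 3: add Red to get BBR; options L={ 0 1 } R={ 2 } gives 3/2
step 4: add Blue to get BBRB; options L={ 0 1 3/2 } R={ 2 } gives 7/4
step 5: add Red to get BBRBR; options L={ 0 1 3/2 } R={ 7/4 2 } gives 13/8
step 6: add Red to get BBRBRR; options L={ 0 1 3/2 } R={ 13/8 7/4 2 } gives 25/16
step 7: add Red to get BBRBRRR; options L={ 0 1 3/2 } R={ 25/16 13/8 7/4 2 } gives 49/32
step 8: add Blue to get BBRBRRRB; options L={ 0 1 3/2 49/32 } R={ 25/16 13/8 7/4 2 } gives 99/64
step 9: add Blue to get BBRBRRRBB; options L={ 0 1 3/2 49/32 99/64 } R={ 25/16 13/8 7/4 2 } gives 199/128
step 10: add Blue to get BBRBRRRBBB; options L={ 0 1 3/2 49/32 99/64 199/128 } R={ 25/16 13/8 7/4 2 } gives 399/256
step 11: add Blue to get BBRBRRRBBBB; options L={ 0 1 3/2 49/32 99/64 199/128 399/256 } R={ 25/16 13/8 7/4 2 } gives 799/512
step 12: add Red to get BBRBRRRBBBBR; options L={ 0 1 3/2 49/32 99/64 199/128 399/256 } R={ 799/512 25/16 13/8 7/4 2 } gives 1597/1024
step 13: add Blue to get BBRBRRRBBBBRB; options L={ 0 1 3/2 49/32 99/64 199/128 399/256 1597/1024 } R={ 799/512 25/16 13/8 7/4 2 } gives 3195/2048
step 14: add Blue to get BBRBRRRBBBBRBB; options L={ 0 1 3/2 49/32 99/64 199/128 399/256 1597/1024 3195/2048 } R={ 799/512 25/16 13/8 7/4 2 } gives 6391/4096

6391/4096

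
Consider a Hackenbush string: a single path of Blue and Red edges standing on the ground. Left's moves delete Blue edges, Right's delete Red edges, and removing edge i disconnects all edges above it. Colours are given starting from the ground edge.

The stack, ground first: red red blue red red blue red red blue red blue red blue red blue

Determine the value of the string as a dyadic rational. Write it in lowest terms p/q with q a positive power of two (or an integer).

-15189/8192

Build g(s[:k]) for k = 1..15, string s = red red blue red red blue red red blue red blue red blue red blue.
r: Left { · }, Right { 0 } gives simplest -1
rr: Left { · }, Right { -1,0 } gives simplest -2
rrb: Left { -2 }, Right { -1,0 } gives simplest -3/2
rrbr: Left { -2 }, Right { -3/2,-1,0 } gives simplest -7/4
rrbrr: Left { -2 }, Right { -7/4,-3/2,-1,0 } gives simplest -15/8
rrbrrb: Left { -2,-15/8 }, Right { -7/4,-3/2,-1,0 } gives simplest -29/16
rrbrrbr: Left { -2,-15/8 }, Right { -29/16,-7/4,-3/2,-1,0 } gives simplest -59/32
rrbrrbrr: Left { -2,-15/8 }, Right { -59/32,-29/16,-7/4,-3/2,-1,0 } gives simplest -119/64
rrbrrbrrb: Left { -2,-15/8,-119/64 }, Right { -59/32,-29/16,-7/4,-3/2,-1,0 } gives simplest -237/128
rrbrrbrrbr: Left { -2,-15/8,-119/64 }, Right { -237/128,-59/32,-29/16,-7/4,-3/2,-1,0 } gives simplest -475/256
rrbrrbrrbrb: Left { -2,-15/8,-119/64,-475/256 }, Right { -237/128,-59/32,-29/16,-7/4,-3/2,-1,0 } gives simplest -949/512
rrbrrbrrbrbr: Left { -2,-15/8,-119/64,-475/256 }, Right { -949/512,-237/128,-59/32,-29/16,-7/4,-3/2,-1,0 } gives simplest -1899/1024
rrbrrbrrbrbrb: Left { -2,-15/8,-119/64,-475/256,-1899/1024 }, Right { -949/512,-237/128,-59/32,-29/16,-7/4,-3/2,-1,0 } gives simplest -3797/2048
rrbrrbrrbrbrbr: Left { -2,-15/8,-119/64,-475/256,-1899/1024 }, Right { -3797/2048,-949/512,-237/128,-59/32,-29/16,-7/4,-3/2,-1,0 } gives simplest -7595/4096
rrbrrbrrbrbrbrb: Left { -2,-15/8,-119/64,-475/256,-1899/1024,-7595/4096 }, Right { -3797/2048,-949/512,-237/128,-59/32,-29/16,-7/4,-3/2,-1,0 } gives simplest -15189/8192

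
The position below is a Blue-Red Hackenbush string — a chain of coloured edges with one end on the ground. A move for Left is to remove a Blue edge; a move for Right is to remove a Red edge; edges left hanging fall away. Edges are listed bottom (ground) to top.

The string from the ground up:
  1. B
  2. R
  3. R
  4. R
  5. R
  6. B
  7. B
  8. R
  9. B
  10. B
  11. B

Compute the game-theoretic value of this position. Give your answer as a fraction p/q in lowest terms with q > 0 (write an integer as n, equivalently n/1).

g_1 [B]  L=[0]  R=[none]  = 1
g_2 [BR]  L=[0]  R=[1]  = 1/2
g_3 [BRR]  L=[0]  R=[1/2, 1]  = 1/4
g_4 [BRRR]  L=[0]  R=[1/4, 1/2, 1]  = 1/8
g_5 [BRRRR]  L=[0]  R=[1/8, 1/4, 1/2, 1]  = 1/16
g_6 [BRRRRB]  L=[0, 1/16]  R=[1/8, 1/4, 1/2, 1]  = 3/32
g_7 [BRRRRBB]  L=[0, 1/16, 3/32]  R=[1/8, 1/4, 1/2, 1]  = 7/64
g_8 [BRRRRBBR]  L=[0, 1/16, 3/32]  R=[7/64, 1/8, 1/4, 1/2, 1]  = 13/128
g_9 [BRRRRBBRB]  L=[0, 1/16, 3/32, 13/128]  R=[7/64, 1/8, 1/4, 1/2, 1]  = 27/256
g_10 [BRRRRBBRBB]  L=[0, 1/16, 3/32, 13/128, 27/256]  R=[7/64, 1/8, 1/4, 1/2, 1]  = 55/512
g_11 [BRRRRBBRBBB]  L=[0, 1/16, 3/32, 13/128, 27/256, 55/512]  R=[7/64, 1/8, 1/4, 1/2, 1]  = 111/1024

111/1024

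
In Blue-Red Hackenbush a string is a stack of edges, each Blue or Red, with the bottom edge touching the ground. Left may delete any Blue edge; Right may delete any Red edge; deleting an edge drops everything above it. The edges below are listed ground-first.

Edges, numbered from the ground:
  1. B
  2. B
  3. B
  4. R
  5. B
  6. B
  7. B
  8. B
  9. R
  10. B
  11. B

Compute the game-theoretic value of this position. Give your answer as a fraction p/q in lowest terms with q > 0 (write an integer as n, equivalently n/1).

Prefix values for B B B R B B B B R B B via {L|R} + simplicity:
step 1: add B to get B; options L={ 0 } R={ none } so 1
step 2: add B to get BB; options L={ 0; 1 } R={ none } so 2
step 3: add B to get BBB; options L={ 0; 1; 2 } R={ none } so 3
step 4: add R to get BBBR; options L={ 0; 1; 2 } R={ 3 } so 5/2
step 5: add B to get BBBRB; options L={ 0; 1; 2; 5/2 } R={ 3 } so 11/4
step 6: add B to get BBBRBB; options L={ 0; 1; 2; 5/2; 11/4 } R={ 3 } so 23/8
step 7: add B to get BBBRBBB; options L={ 0; 1; 2; 5/2; 11/4; 23/8 } R={ 3 } so 47/16
step 8: add B to get BBBRBBBB; options L={ 0; 1; 2; 5/2; 11/4; 23/8; 47/16 } R={ 3 } so 95/32
step 9: add R to get BBBRBBBBR; options L={ 0; 1; 2; 5/2; 11/4; 23/8; 47/16 } R={ 95/32; 3 } so 189/64
step 10: add B to get BBBRBBBBRB; options L={ 0; 1; 2; 5/2; 11/4; 23/8; 47/16; 189/64 } R={ 95/32; 3 } so 379/128
step 11: add B to get BBBRBBBBRBB; options L={ 0; 1; 2; 5/2; 11/4; 23/8; 47/16; 189/64; 379/128 } R={ 95/32; 3 } so 759/256

759/256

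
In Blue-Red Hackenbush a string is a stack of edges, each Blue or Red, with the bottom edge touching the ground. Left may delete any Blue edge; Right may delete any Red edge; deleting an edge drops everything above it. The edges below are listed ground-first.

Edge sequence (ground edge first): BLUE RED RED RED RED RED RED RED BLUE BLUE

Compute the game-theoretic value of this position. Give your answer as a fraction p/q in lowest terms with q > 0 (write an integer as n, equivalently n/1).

7/512

Prefix values for BLUE RED RED RED RED RED RED RED BLUE BLUE via {L|R} + simplicity:
g(B) = { 0 |  } ⇒ 1
g(BR) = { 0 | 1 } ⇒ 1/2
g(BRR) = { 0 | 1/2,1 } ⇒ 1/4
g(BRRR) = { 0 | 1/4,1/2,1 } ⇒ 1/8
g(BRRRR) = { 0 | 1/8,1/4,1/2,1 } ⇒ 1/16
g(BRRRRR) = { 0 | 1/16,1/8,1/4,1/2,1 } ⇒ 1/32
g(BRRRRRR) = { 0 | 1/32,1/16,1/8,1/4,1/2,1 } ⇒ 1/64
g(BRRRRRRR) = { 0 | 1/64,1/32,1/16,1/8,1/4,1/2,1 } ⇒ 1/128
g(BRRRRRRRB) = { 0,1/128 | 1/64,1/32,1/16,1/8,1/4,1/2,1 } ⇒ 3/256
g(BRRRRRRRBB) = { 0,1/128,3/256 | 1/64,1/32,1/16,1/8,1/4,1/2,1 } ⇒ 7/512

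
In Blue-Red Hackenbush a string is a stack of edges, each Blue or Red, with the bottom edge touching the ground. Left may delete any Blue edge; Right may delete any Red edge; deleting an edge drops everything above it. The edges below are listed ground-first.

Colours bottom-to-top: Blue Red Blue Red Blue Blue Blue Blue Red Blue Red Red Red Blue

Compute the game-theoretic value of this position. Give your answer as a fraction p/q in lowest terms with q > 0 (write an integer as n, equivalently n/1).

6051/8192

Recurse on prefixes of the 14-edge string Blue Red Blue Red Blue Blue Blue Blue Red Blue Red Red Red Blue:
G_1 [B]  L=[0]  R=[·]  ⇒ 1
G_2 [BR]  L=[0]  R=[1]  ⇒ 1/2
G_3 [BRB]  L=[0,1/2]  R=[1]  ⇒ 3/4
G_4 [BRBR]  L=[0,1/2]  R=[3/4,1]  ⇒ 5/8
G_5 [BRBRB]  L=[0,1/2,5/8]  R=[3/4,1]  ⇒ 11/16
G_6 [BRBRBB]  L=[0,1/2,5/8,11/16]  R=[3/4,1]  ⇒ 23/32
G_7 [BRBRBBB]  L=[0,1/2,5/8,11/16,23/32]  R=[3/4,1]  ⇒ 47/64
G_8 [BRBRBBBB]  L=[0,1/2,5/8,11/16,23/32,47/64]  R=[3/4,1]  ⇒ 95/128
G_9 [BRBRBBBBR]  L=[0,1/2,5/8,11/16,23/32,47/64]  R=[95/128,3/4,1]  ⇒ 189/256
G_10 [BRBRBBBBRB]  L=[0,1/2,5/8,11/16,23/32,47/64,189/256]  R=[95/128,3/4,1]  ⇒ 379/512
G_11 [BRBRBBBBRBR]  L=[0,1/2,5/8,11/16,23/32,47/64,189/256]  R=[379/512,95/128,3/4,1]  ⇒ 757/1024
G_12 [BRBRBBBBRBRR]  L=[0,1/2,5/8,11/16,23/32,47/64,189/256]  R=[757/1024,379/512,95/128,3/4,1]  ⇒ 1513/2048
G_13 [BRBRBBBBRBRRR]  L=[0,1/2,5/8,11/16,23/32,47/64,189/256]  R=[1513/2048,757/1024,379/512,95/128,3/4,1]  ⇒ 3025/4096
G_14 [BRBRBBBBRBRRRB]  L=[0,1/2,5/8,11/16,23/32,47/64,189/256,3025/4096]  R=[1513/2048,757/1024,379/512,95/128,3/4,1]  ⇒ 6051/8192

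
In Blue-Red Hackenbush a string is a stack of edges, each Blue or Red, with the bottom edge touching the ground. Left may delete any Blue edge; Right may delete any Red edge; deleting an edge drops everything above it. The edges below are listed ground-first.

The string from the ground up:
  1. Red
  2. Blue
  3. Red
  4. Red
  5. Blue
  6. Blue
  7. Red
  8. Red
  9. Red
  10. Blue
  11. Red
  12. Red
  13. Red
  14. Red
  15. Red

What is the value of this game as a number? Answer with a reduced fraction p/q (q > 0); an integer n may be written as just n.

Build val(s[:k]) for k = 1..15, string s = Red Blue Red Red Blue Blue Red Red Red Blue Red Red Red Red Red.
step 1: add Red to get R; options L={  } R={ 0 } ⇒ -1
step 2: add Blue to get RB; options L={ -1 } R={ 0 } ⇒ -1/2
step 3: add Red to get RBR; options L={ -1 } R={ -1/2 0 } ⇒ -3/4
step 4: add Red to get RBRR; options L={ -1 } R={ -3/4 -1/2 0 } ⇒ -7/8
step 5: add Blue to get RBRRB; options L={ -1 -7/8 } R={ -3/4 -1/2 0 } ⇒ -13/16
step 6: add Blue to get RBRRBB; options L={ -1 -7/8 -13/16 } R={ -3/4 -1/2 0 } ⇒ -25/32
step 7: add Red to get RBRRBBR; options L={ -1 -7/8 -13/16 } R={ -25/32 -3/4 -1/2 0 } ⇒ -51/64
step 8: add Red to get RBRRBBRR; options L={ -1 -7/8 -13/16 } R={ -51/64 -25/32 -3/4 -1/2 0 } ⇒ -103/128
step 9: add Red to get RBRRBBRRR; options L={ -1 -7/8 -13/16 } R={ -103/128 -51/64 -25/32 -3/4 -1/2 0 } ⇒ -207/256
step 10: add Blue to get RBRRBBRRRB; options L={ -1 -7/8 -13/16 -207/256 } R={ -103/128 -51/64 -25/32 -3/4 -1/2 0 } ⇒ -413/512
step 11: add Red to get RBRRBBRRRBR; options L={ -1 -7/8 -13/16 -207/256 } R={ -413/512 -103/128 -51/64 -25/32 -3/4 -1/2 0 } ⇒ -827/1024
step 12: add Red to get RBRRBBRRRBRR; options L={ -1 -7/8 -13/16 -207/256 } R={ -827/1024 -413/512 -103/128 -51/64 -25/32 -3/4 -1/2 0 } ⇒ -1655/2048
step 13: add Red to get RBRRBBRRRBRRR; options L={ -1 -7/8 -13/16 -207/256 } R={ -1655/2048 -827/1024 -413/512 -103/128 -51/64 -25/32 -3/4 -1/2 0 } ⇒ -3311/4096
step 14: add Red to get RBRRBBRRRBRRRR; options L={ -1 -7/8 -13/16 -207/256 } R={ -3311/4096 -1655/2048 -827/1024 -413/512 -103/128 -51/64 -25/32 -3/4 -1/2 0 } ⇒ -6623/8192
step 15: add Red to get RBRRBBRRRBRRRRR; options L={ -1 -7/8 -13/16 -207/256 } R={ -6623/8192 -3311/4096 -1655/2048 -827/1024 -413/512 -103/128 -51/64 -25/32 -3/4 -1/2 0 } ⇒ -13247/16384

-13247/16384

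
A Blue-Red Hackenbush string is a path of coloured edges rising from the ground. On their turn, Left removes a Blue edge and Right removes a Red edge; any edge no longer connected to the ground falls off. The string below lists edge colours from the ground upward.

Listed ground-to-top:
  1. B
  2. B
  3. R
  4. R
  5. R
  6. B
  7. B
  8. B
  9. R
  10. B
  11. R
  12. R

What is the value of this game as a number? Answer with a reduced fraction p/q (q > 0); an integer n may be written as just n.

1257/1024

Prefix values for B B R R R B B B R B R R via {L|R} + simplicity:
1 of 12 · B · max L 0 · min R +∞ so 1
2 of 12 · BB · max L 1 · min R +∞ so 2
3 of 12 · BBR · max L 1 · min R 2 so 3/2
4 of 12 · BBRR · max L 1 · min R 3/2 so 5/4
5 of 12 · BBRRR · max L 1 · min R 5/4 so 9/8
6 of 12 · BBRRRB · max L 9/8 · min R 5/4 so 19/16
7 of 12 · BBRRRBB · max L 19/16 · min R 5/4 so 39/32
8 of 12 · BBRRRBBB · max L 39/32 · min R 5/4 so 79/64
9 of 12 · BBRRRBBBR · max L 39/32 · min R 79/64 so 157/128
10 of 12 · BBRRRBBBRB · max L 157/128 · min R 79/64 so 315/256
11 of 12 · BBRRRBBBRBR · max L 157/128 · min R 315/256 so 629/512
12 of 12 · BBRRRBBBRBRR · max L 157/128 · min R 629/512 so 1257/1024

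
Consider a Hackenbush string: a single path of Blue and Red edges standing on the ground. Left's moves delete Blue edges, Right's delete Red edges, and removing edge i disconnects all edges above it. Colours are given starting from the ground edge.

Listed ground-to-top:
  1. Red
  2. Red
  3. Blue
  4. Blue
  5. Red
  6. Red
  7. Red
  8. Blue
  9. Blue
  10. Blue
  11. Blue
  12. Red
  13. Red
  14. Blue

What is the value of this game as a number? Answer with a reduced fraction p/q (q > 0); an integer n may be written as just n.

-5901/4096

Recurse on prefixes of the 14-edge string Red Red Blue Blue Red Red Red Blue Blue Blue Blue Red Red Blue:
edge 1 of 14 (Red): { none | 0 } = -1
edge 2 of 14 (Red): { none | -1; 0 } = -2
edge 3 of 14 (Blue): { -2 | -1; 0 } = -3/2
edge 4 of 14 (Blue): { -2; -3/2 | -1; 0 } = -5/4
edge 5 of 14 (Red): { -2; -3/2 | -5/4; -1; 0 } = -11/8
edge 6 of 14 (Red): { -2; -3/2 | -11/8; -5/4; -1; 0 } = -23/16
edge 7 of 14 (Red): { -2; -3/2 | -23/16; -11/8; -5/4; -1; 0 } = -47/32
edge 8 of 14 (Blue): { -2; -3/2; -47/32 | -23/16; -11/8; -5/4; -1; 0 } = -93/64
edge 9 of 14 (Blue): { -2; -3/2; -47/32; -93/64 | -23/16; -11/8; -5/4; -1; 0 } = -185/128
edge 10 of 14 (Blue): { -2; -3/2; -47/32; -93/64; -185/128 | -23/16; -11/8; -5/4; -1; 0 } = -369/256
edge 11 of 14 (Blue): { -2; -3/2; -47/32; -93/64; -185/128; -369/256 | -23/16; -11/8; -5/4; -1; 0 } = -737/512
edge 12 of 14 (Red): { -2; -3/2; -47/32; -93/64; -185/128; -369/256 | -737/512; -23/16; -11/8; -5/4; -1; 0 } = -1475/1024
edge 13 of 14 (Red): { -2; -3/2; -47/32; -93/64; -185/128; -369/256 | -1475/1024; -737/512; -23/16; -11/8; -5/4; -1; 0 } = -2951/2048
edge 14 of 14 (Blue): { -2; -3/2; -47/32; -93/64; -185/128; -369/256; -2951/2048 | -1475/1024; -737/512; -23/16; -11/8; -5/4; -1; 0 } = -5901/4096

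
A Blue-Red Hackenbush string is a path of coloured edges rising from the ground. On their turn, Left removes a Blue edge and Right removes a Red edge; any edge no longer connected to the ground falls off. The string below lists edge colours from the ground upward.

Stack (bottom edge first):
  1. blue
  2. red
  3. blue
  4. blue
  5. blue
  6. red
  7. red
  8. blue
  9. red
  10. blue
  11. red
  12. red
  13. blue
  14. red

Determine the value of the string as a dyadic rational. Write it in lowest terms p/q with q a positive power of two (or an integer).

edge 1 of 14 (blue): { 0 | ∅ } -> 1
edge 2 of 14 (red): { 0 | 1 } -> 1/2
edge 3 of 14 (blue): { 0 1/2 | 1 } -> 3/4
edge 4 of 14 (blue): { 0 1/2 3/4 | 1 } -> 7/8
edge 5 of 14 (blue): { 0 1/2 3/4 7/8 | 1 } -> 15/16
edge 6 of 14 (red): { 0 1/2 3/4 7/8 | 15/16 1 } -> 29/32
edge 7 of 14 (red): { 0 1/2 3/4 7/8 | 29/32 15/16 1 } -> 57/64
edge 8 of 14 (blue): { 0 1/2 3/4 7/8 57/64 | 29/32 15/16 1 } -> 115/128
edge 9 of 14 (red): { 0 1/2 3/4 7/8 57/64 | 115/128 29/32 15/16 1 } -> 229/256
edge 10 of 14 (blue): { 0 1/2 3/4 7/8 57/64 229/256 | 115/128 29/32 15/16 1 } -> 459/512
edge 11 of 14 (red): { 0 1/2 3/4 7/8 57/64 229/256 | 459/512 115/128 29/32 15/16 1 } -> 917/1024
edge 12 of 14 (red): { 0 1/2 3/4 7/8 57/64 229/256 | 917/1024 459/512 115/128 29/32 15/16 1 } -> 1833/2048
edge 13 of 14 (blue): { 0 1/2 3/4 7/8 57/64 229/256 1833/2048 | 917/1024 459/512 115/128 29/32 15/16 1 } -> 3667/4096
edge 14 of 14 (red): { 0 1/2 3/4 7/8 57/64 229/256 1833/2048 | 3667/4096 917/1024 459/512 115/128 29/32 15/16 1 } -> 7333/8192

7333/8192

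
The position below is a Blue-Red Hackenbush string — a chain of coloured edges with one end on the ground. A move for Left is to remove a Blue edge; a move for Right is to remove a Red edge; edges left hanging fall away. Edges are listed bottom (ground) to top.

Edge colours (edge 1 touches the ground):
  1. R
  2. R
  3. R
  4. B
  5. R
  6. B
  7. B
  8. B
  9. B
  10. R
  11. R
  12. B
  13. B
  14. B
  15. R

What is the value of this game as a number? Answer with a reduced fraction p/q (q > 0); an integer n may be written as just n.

-10339/4096

Prefix values for R R R B R B B B B R R B B B R via {L|R} + simplicity:
step 1: add R to get R; options L={ (no moves) } R={ 0 } ⇒ -1
step 2: add R to get RR; options L={ (no moves) } R={ -1,0 } ⇒ -2
step 3: add R to get RRR; options L={ (no moves) } R={ -2,-1,0 } ⇒ -3
step 4: add B to get RRRB; options L={ -3 } R={ -2,-1,0 } ⇒ -5/2
step 5: add R to get RRRBR; options L={ -3 } R={ -5/2,-2,-1,0 } ⇒ -11/4
step 6: add B to get RRRBRB; options L={ -3,-11/4 } R={ -5/2,-2,-1,0 } ⇒ -21/8
step 7: add B to get RRRBRBB; options L={ -3,-11/4,-21/8 } R={ -5/2,-2,-1,0 } ⇒ -41/16
step 8: add B to get RRRBRBBB; options L={ -3,-11/4,-21/8,-41/16 } R={ -5/2,-2,-1,0 } ⇒ -81/32
step 9: add B to get RRRBRBBBB; options L={ -3,-11/4,-21/8,-41/16,-81/32 } R={ -5/2,-2,-1,0 } ⇒ -161/64
step 10: add R to get RRRBRBBBBR; options L={ -3,-11/4,-21/8,-41/16,-81/32 } R={ -161/64,-5/2,-2,-1,0 } ⇒ -323/128
step 11: add R to get RRRBRBBBBRR; options L={ -3,-11/4,-21/8,-41/16,-81/32 } R={ -323/128,-161/64,-5/2,-2,-1,0 } ⇒ -647/256
step 12: add B to get RRRBRBBBBRRB; options L={ -3,-11/4,-21/8,-41/16,-81/32,-647/256 } R={ -323/128,-161/64,-5/2,-2,-1,0 } ⇒ -1293/512
step 13: add B to get RRRBRBBBBRRBB; options L={ -3,-11/4,-21/8,-41/16,-81/32,-647/256,-1293/512 } R={ -323/128,-161/64,-5/2,-2,-1,0 } ⇒ -2585/1024
step 14: add B to get RRRBRBBBBRRBBB; options L={ -3,-11/4,-21/8,-41/16,-81/32,-647/256,-1293/512,-2585/1024 } R={ -323/128,-161/64,-5/2,-2,-1,0 } ⇒ -5169/2048
step 15: add R to get RRRBRBBBBRRBBBR; options L={ -3,-11/4,-21/8,-41/16,-81/32,-647/256,-1293/512,-2585/1024 } R={ -5169/2048,-323/128,-161/64,-5/2,-2,-1,0 } ⇒ -10339/4096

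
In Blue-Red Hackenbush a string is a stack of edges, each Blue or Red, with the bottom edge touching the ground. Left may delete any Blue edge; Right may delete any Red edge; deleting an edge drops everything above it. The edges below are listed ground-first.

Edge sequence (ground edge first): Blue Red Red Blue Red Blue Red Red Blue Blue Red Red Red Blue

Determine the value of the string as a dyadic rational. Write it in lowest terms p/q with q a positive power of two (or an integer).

edge 1 of 14 (Blue): { 0 | ∅ } = 1
edge 2 of 14 (Red): { 0 | 1 } = 1/2
edge 3 of 14 (Red): { 0 | 1/2, 1 } = 1/4
edge 4 of 14 (Blue): { 0, 1/4 | 1/2, 1 } = 3/8
edge 5 of 14 (Red): { 0, 1/4 | 3/8, 1/2, 1 } = 5/16
edge 6 of 14 (Blue): { 0, 1/4, 5/16 | 3/8, 1/2, 1 } = 11/32
edge 7 of 14 (Red): { 0, 1/4, 5/16 | 11/32, 3/8, 1/2, 1 } = 21/64
edge 8 of 14 (Red): { 0, 1/4, 5/16 | 21/64, 11/32, 3/8, 1/2, 1 } = 41/128
edge 9 of 14 (Blue): { 0, 1/4, 5/16, 41/128 | 21/64, 11/32, 3/8, 1/2, 1 } = 83/256
edge 10 of 14 (Blue): { 0, 1/4, 5/16, 41/128, 83/256 | 21/64, 11/32, 3/8, 1/2, 1 } = 167/512
edge 11 of 14 (Red): { 0, 1/4, 5/16, 41/128, 83/256 | 167/512, 21/64, 11/32, 3/8, 1/2, 1 } = 333/1024
edge 12 of 14 (Red): { 0, 1/4, 5/16, 41/128, 83/256 | 333/1024, 167/512, 21/64, 11/32, 3/8, 1/2, 1 } = 665/2048
edge 13 of 14 (Red): { 0, 1/4, 5/16, 41/128, 83/256 | 665/2048, 333/1024, 167/512, 21/64, 11/32, 3/8, 1/2, 1 } = 1329/4096
edge 14 of 14 (Blue): { 0, 1/4, 5/16, 41/128, 83/256, 1329/4096 | 665/2048, 333/1024, 167/512, 21/64, 11/32, 3/8, 1/2, 1 } = 2659/8192

2659/8192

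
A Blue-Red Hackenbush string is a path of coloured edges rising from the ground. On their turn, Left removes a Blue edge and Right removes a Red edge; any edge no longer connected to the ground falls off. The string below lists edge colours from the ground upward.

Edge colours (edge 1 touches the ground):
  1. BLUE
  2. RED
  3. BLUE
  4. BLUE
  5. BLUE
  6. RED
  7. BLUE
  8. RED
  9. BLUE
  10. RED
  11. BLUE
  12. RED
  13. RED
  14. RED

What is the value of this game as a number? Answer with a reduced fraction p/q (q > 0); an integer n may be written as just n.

1 of 14 · B · max L 0 · min R +∞ = 1
2 of 14 · BR · max L 0 · min R 1 = 1/2
3 of 14 · BRB · max L 1/2 · min R 1 = 3/4
4 of 14 · BRBB · max L 3/4 · min R 1 = 7/8
5 of 14 · BRBBB · max L 7/8 · min R 1 = 15/16
6 of 14 · BRBBBR · max L 7/8 · min R 15/16 = 29/32
7 of 14 · BRBBBRB · max L 29/32 · min R 15/16 = 59/64
8 of 14 · BRBBBRBR · max L 29/32 · min R 59/64 = 117/128
9 of 14 · BRBBBRBRB · max L 117/128 · min R 59/64 = 235/256
10 of 14 · BRBBBRBRBR · max L 117/128 · min R 235/256 = 469/512
11 of 14 · BRBBBRBRBRB · max L 469/512 · min R 235/256 = 939/1024
12 of 14 · BRBBBRBRBRBR · max L 469/512 · min R 939/1024 = 1877/2048
13 of 14 · BRBBBRBRBRBRR · max L 469/512 · min R 1877/2048 = 3753/4096
14 of 14 · BRBBBRBRBRBRRR · max L 469/512 · min R 3753/4096 = 7505/8192

7505/8192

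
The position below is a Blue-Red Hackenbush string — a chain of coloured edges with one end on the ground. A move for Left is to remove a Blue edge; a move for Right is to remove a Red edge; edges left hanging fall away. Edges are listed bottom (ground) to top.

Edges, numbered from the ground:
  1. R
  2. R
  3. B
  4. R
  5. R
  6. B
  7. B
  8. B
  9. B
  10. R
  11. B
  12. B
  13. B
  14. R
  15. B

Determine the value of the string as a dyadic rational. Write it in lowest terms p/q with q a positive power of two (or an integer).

-14405/8192

Prefix values for R R B R R B B B B R B B B R B via {L|R} + simplicity:
R: Left { · }, Right { 0 } → simplest -1
RR: Left { · }, Right { -1, 0 } → simplest -2
RRB: Left { -2 }, Right { -1, 0 } → simplest -3/2
RRBR: Left { -2 }, Right { -3/2, -1, 0 } → simplest -7/4
RRBRR: Left { -2 }, Right { -7/4, -3/2, -1, 0 } → simplest -15/8
RRBRRB: Left { -2, -15/8 }, Right { -7/4, -3/2, -1, 0 } → simplest -29/16
RRBRRBB: Left { -2, -15/8, -29/16 }, Right { -7/4, -3/2, -1, 0 } → simplest -57/32
RRBRRBBB: Left { -2, -15/8, -29/16, -57/32 }, Right { -7/4, -3/2, -1, 0 } → simplest -113/64
RRBRRBBBB: Left { -2, -15/8, -29/16, -57/32, -113/64 }, Right { -7/4, -3/2, -1, 0 } → simplest -225/128
RRBRRBBBBR: Left { -2, -15/8, -29/16, -57/32, -113/64 }, Right { -225/128, -7/4, -3/2, -1, 0 } → simplest -451/256
RRBRRBBBBRB: Left { -2, -15/8, -29/16, -57/32, -113/64, -451/256 }, Right { -225/128, -7/4, -3/2, -1, 0 } → simplest -901/512
RRBRRBBBBRBB: Left { -2, -15/8, -29/16, -57/32, -113/64, -451/256, -901/512 }, Right { -225/128, -7/4, -3/2, -1, 0 } → simplest -1801/1024
RRBRRBBBBRBBB: Left { -2, -15/8, -29/16, -57/32, -113/64, -451/256, -901/512, -1801/1024 }, Right { -225/128, -7/4, -3/2, -1, 0 } → simplest -3601/2048
RRBRRBBBBRBBBR: Left { -2, -15/8, -29/16, -57/32, -113/64, -451/256, -901/512, -1801/1024 }, Right { -3601/2048, -225/128, -7/4, -3/2, -1, 0 } → simplest -7203/4096
RRBRRBBBBRBBBRB: Left { -2, -15/8, -29/16, -57/32, -113/64, -451/256, -901/512, -1801/1024, -7203/4096 }, Right { -3601/2048, -225/128, -7/4, -3/2, -1, 0 } → simplest -14405/8192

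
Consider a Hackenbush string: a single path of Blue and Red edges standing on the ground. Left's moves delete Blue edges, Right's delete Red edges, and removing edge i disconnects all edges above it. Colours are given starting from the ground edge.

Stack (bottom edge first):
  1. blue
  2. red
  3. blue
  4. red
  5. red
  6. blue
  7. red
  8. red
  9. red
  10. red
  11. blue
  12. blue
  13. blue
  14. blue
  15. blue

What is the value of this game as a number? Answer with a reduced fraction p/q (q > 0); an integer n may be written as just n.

Build v(s[:k]) for k = 1..15, string s = blue red blue red red blue red red red red blue blue blue blue blue.
edge 1 of 15 (blue): { 0 | · } -> 1
edge 2 of 15 (red): { 0 | 1 } -> 1/2
edge 3 of 15 (blue): { 0, 1/2 | 1 } -> 3/4
edge 4 of 15 (red): { 0, 1/2 | 3/4, 1 } -> 5/8
edge 5 of 15 (red): { 0, 1/2 | 5/8, 3/4, 1 } -> 9/16
edge 6 of 15 (blue): { 0, 1/2, 9/16 | 5/8, 3/4, 1 } -> 19/32
edge 7 of 15 (red): { 0, 1/2, 9/16 | 19/32, 5/8, 3/4, 1 } -> 37/64
edge 8 of 15 (red): { 0, 1/2, 9/16 | 37/64, 19/32, 5/8, 3/4, 1 } -> 73/128
edge 9 of 15 (red): { 0, 1/2, 9/16 | 73/128, 37/64, 19/32, 5/8, 3/4, 1 } -> 145/256
edge 10 of 15 (red): { 0, 1/2, 9/16 | 145/256, 73/128, 37/64, 19/32, 5/8, 3/4, 1 } -> 289/512
edge 11 of 15 (blue): { 0, 1/2, 9/16, 289/512 | 145/256, 73/128, 37/64, 19/32, 5/8, 3/4, 1 } -> 579/1024
edge 12 of 15 (blue): { 0, 1/2, 9/16, 289/512, 579/1024 | 145/256, 73/128, 37/64, 19/32, 5/8, 3/4, 1 } -> 1159/2048
edge 13 of 15 (blue): { 0, 1/2, 9/16, 289/512, 579/1024, 1159/2048 | 145/256, 73/128, 37/64, 19/32, 5/8, 3/4, 1 } -> 2319/4096
edge 14 of 15 (blue): { 0, 1/2, 9/16, 289/512, 579/1024, 1159/2048, 2319/4096 | 145/256, 73/128, 37/64, 19/32, 5/8, 3/4, 1 } -> 4639/8192
edge 15 of 15 (blue): { 0, 1/2, 9/16, 289/512, 579/1024, 1159/2048, 2319/4096, 4639/8192 | 145/256, 73/128, 37/64, 19/32, 5/8, 3/4, 1 } -> 9279/16384

9279/16384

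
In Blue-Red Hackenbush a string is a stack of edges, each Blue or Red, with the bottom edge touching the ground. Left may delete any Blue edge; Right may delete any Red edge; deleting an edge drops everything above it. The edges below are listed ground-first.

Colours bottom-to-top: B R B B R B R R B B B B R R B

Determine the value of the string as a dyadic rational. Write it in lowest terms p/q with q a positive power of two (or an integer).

Build val(s[:k]) for k = 1..15, string s = B R B B R B R R B B B B R R B.
val_1 [B]  L=[0]  R=[none]  so 1
val_2 [BR]  L=[0]  R=[1]  so 1/2
val_3 [BRB]  L=[0 1/2]  R=[1]  so 3/4
val_4 [BRBB]  L=[0 1/2 3/4]  R=[1]  so 7/8
val_5 [BRBBR]  L=[0 1/2 3/4]  R=[7/8 1]  so 13/16
val_6 [BRBBRB]  L=[0 1/2 3/4 13/16]  R=[7/8 1]  so 27/32
val_7 [BRBBRBR]  L=[0 1/2 3/4 13/16]  R=[27/32 7/8 1]  so 53/64
val_8 [BRBBRBRR]  L=[0 1/2 3/4 13/16]  R=[53/64 27/32 7/8 1]  so 105/128
val_9 [BRBBRBRRB]  L=[0 1/2 3/4 13/16 105/128]  R=[53/64 27/32 7/8 1]  so 211/256
val_10 [BRBBRBRRBB]  L=[0 1/2 3/4 13/16 105/128 211/256]  R=[53/64 27/32 7/8 1]  so 423/512
val_11 [BRBBRBRRBBB]  L=[0 1/2 3/4 13/16 105/128 211/256 423/512]  R=[53/64 27/32 7/8 1]  so 847/1024
val_12 [BRBBRBRRBBBB]  L=[0 1/2 3/4 13/16 105/128 211/256 423/512 847/1024]  R=[53/64 27/32 7/8 1]  so 1695/2048
val_13 [BRBBRBRRBBBBR]  L=[0 1/2 3/4 13/16 105/128 211/256 423/512 847/1024]  R=[1695/2048 53/64 27/32 7/8 1]  so 3389/4096
val_14 [BRBBRBRRBBBBRR]  L=[0 1/2 3/4 13/16 105/128 211/256 423/512 847/1024]  R=[3389/4096 1695/2048 53/64 27/32 7/8 1]  so 6777/8192
val_15 [BRBBRBRRBBBBRRB]  L=[0 1/2 3/4 13/16 105/128 211/256 423/512 847/1024 6777/8192]  R=[3389/4096 1695/2048 53/64 27/32 7/8 1]  so 13555/16384

13555/16384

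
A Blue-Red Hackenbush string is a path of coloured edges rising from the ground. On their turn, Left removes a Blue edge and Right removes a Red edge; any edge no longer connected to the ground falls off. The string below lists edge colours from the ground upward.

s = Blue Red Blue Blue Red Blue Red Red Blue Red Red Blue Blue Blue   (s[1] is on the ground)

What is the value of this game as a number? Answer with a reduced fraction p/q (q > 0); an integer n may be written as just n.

edge 1 of 14 (Blue): { 0 | (no moves) } so 1
edge 2 of 14 (Red): { 0 | 1 } so 1/2
edge 3 of 14 (Blue): { 0, 1/2 | 1 } so 3/4
edge 4 of 14 (Blue): { 0, 1/2, 3/4 | 1 } so 7/8
edge 5 of 14 (Red): { 0, 1/2, 3/4 | 7/8, 1 } so 13/16
edge 6 of 14 (Blue): { 0, 1/2, 3/4, 13/16 | 7/8, 1 } so 27/32
edge 7 of 14 (Red): { 0, 1/2, 3/4, 13/16 | 27/32, 7/8, 1 } so 53/64
edge 8 of 14 (Red): { 0, 1/2, 3/4, 13/16 | 53/64, 27/32, 7/8, 1 } so 105/128
edge 9 of 14 (Blue): { 0, 1/2, 3/4, 13/16, 105/128 | 53/64, 27/32, 7/8, 1 } so 211/256
edge 10 of 14 (Red): { 0, 1/2, 3/4, 13/16, 105/128 | 211/256, 53/64, 27/32, 7/8, 1 } so 421/512
edge 11 of 14 (Red): { 0, 1/2, 3/4, 13/16, 105/128 | 421/512, 211/256, 53/64, 27/32, 7/8, 1 } so 841/1024
edge 12 of 14 (Blue): { 0, 1/2, 3/4, 13/16, 105/128, 841/1024 | 421/512, 211/256, 53/64, 27/32, 7/8, 1 } so 1683/2048
edge 13 of 14 (Blue): { 0, 1/2, 3/4, 13/16, 105/128, 841/1024, 1683/2048 | 421/512, 211/256, 53/64, 27/32, 7/8, 1 } so 3367/4096
edge 14 of 14 (Blue): { 0, 1/2, 3/4, 13/16, 105/128, 841/1024, 1683/2048, 3367/4096 | 421/512, 211/256, 53/64, 27/32, 7/8, 1 } so 6735/8192

6735/8192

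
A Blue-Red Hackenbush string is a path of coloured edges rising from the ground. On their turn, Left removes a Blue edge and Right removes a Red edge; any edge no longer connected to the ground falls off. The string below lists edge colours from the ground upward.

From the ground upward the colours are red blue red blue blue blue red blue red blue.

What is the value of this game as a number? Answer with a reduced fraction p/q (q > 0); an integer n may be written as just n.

-277/512

edge 1 of 10 (red): { ∅ | 0 } — -1
edge 2 of 10 (blue): { -1 | 0 } — -1/2
edge 3 of 10 (red): { -1 | -1/2 0 } — -3/4
edge 4 of 10 (blue): { -1 -3/4 | -1/2 0 } — -5/8
edge 5 of 10 (blue): { -1 -3/4 -5/8 | -1/2 0 } — -9/16
edge 6 of 10 (blue): { -1 -3/4 -5/8 -9/16 | -1/2 0 } — -17/32
edge 7 of 10 (red): { -1 -3/4 -5/8 -9/16 | -17/32 -1/2 0 } — -35/64
edge 8 of 10 (blue): { -1 -3/4 -5/8 -9/16 -35/64 | -17/32 -1/2 0 } — -69/128
edge 9 of 10 (red): { -1 -3/4 -5/8 -9/16 -35/64 | -69/128 -17/32 -1/2 0 } — -139/256
edge 10 of 10 (blue): { -1 -3/4 -5/8 -9/16 -35/64 -139/256 | -69/128 -17/32 -1/2 0 } — -277/512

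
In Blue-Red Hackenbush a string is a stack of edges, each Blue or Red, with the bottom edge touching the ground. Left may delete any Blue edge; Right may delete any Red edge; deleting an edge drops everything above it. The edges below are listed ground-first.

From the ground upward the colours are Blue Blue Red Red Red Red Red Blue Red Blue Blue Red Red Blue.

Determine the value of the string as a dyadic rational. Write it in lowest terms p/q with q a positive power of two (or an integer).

4275/4096

Build G(s[:k]) for k = 1..14, string s = Blue Blue Red Red Red Red Red Blue Red Blue Blue Red Red Blue.
step 1: add Blue to get B; options L={ 0 } R={ · } ⇒ 1
step 2: add Blue to get BB; options L={ 0; 1 } R={ · } ⇒ 2
step 3: add Red to get BBR; options L={ 0; 1 } R={ 2 } ⇒ 3/2
step 4: add Red to get BBRR; options L={ 0; 1 } R={ 3/2; 2 } ⇒ 5/4
step 5: add Red to get BBRRR; options L={ 0; 1 } R={ 5/4; 3/2; 2 } ⇒ 9/8
step 6: add Red to get BBRRRR; options L={ 0; 1 } R={ 9/8; 5/4; 3/2; 2 } ⇒ 17/16
step 7: add Red to get BBRRRRR; options L={ 0; 1 } R={ 17/16; 9/8; 5/4; 3/2; 2 } ⇒ 33/32
step 8: add Blue to get BBRRRRRB; options L={ 0; 1; 33/32 } R={ 17/16; 9/8; 5/4; 3/2; 2 } ⇒ 67/64
step 9: add Red to get BBRRRRRBR; options L={ 0; 1; 33/32 } R={ 67/64; 17/16; 9/8; 5/4; 3/2; 2 } ⇒ 133/128
step 10: add Blue to get BBRRRRRBRB; options L={ 0; 1; 33/32; 133/128 } R={ 67/64; 17/16; 9/8; 5/4; 3/2; 2 } ⇒ 267/256
step 11: add Blue to get BBRRRRRBRBB; options L={ 0; 1; 33/32; 133/128; 267/256 } R={ 67/64; 17/16; 9/8; 5/4; 3/2; 2 } ⇒ 535/512
step 12: add Red to get BBRRRRRBRBBR; options L={ 0; 1; 33/32; 133/128; 267/256 } R={ 535/512; 67/64; 17/16; 9/8; 5/4; 3/2; 2 } ⇒ 1069/1024
step 13: add Red to get BBRRRRRBRBBRR; options L={ 0; 1; 33/32; 133/128; 267/256 } R={ 1069/1024; 535/512; 67/64; 17/16; 9/8; 5/4; 3/2; 2 } ⇒ 2137/2048
step 14: add Blue to get BBRRRRRBRBBRRB; options L={ 0; 1; 33/32; 133/128; 267/256; 2137/2048 } R={ 1069/1024; 535/512; 67/64; 17/16; 9/8; 5/4; 3/2; 2 } ⇒ 4275/4096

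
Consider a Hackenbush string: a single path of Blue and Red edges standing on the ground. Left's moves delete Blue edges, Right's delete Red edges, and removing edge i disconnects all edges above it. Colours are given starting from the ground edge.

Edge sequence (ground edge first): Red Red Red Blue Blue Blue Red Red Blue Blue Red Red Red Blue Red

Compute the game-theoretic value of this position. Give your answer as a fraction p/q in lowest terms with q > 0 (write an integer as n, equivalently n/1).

-9019/4096

v(R) = { — | 0 } -> -1
v(RR) = { — | -1; 0 } -> -2
v(RRR) = { — | -2; -1; 0 } -> -3
v(RRRB) = { -3 | -2; -1; 0 } -> -5/2
v(RRRBB) = { -3; -5/2 | -2; -1; 0 } -> -9/4
v(RRRBBB) = { -3; -5/2; -9/4 | -2; -1; 0 } -> -17/8
v(RRRBBBR) = { -3; -5/2; -9/4 | -17/8; -2; -1; 0 } -> -35/16
v(RRRBBBRR) = { -3; -5/2; -9/4 | -35/16; -17/8; -2; -1; 0 } -> -71/32
v(RRRBBBRRB) = { -3; -5/2; -9/4; -71/32 | -35/16; -17/8; -2; -1; 0 } -> -141/64
v(RRRBBBRRBB) = { -3; -5/2; -9/4; -71/32; -141/64 | -35/16; -17/8; -2; -1; 0 } -> -281/128
v(RRRBBBRRBBR) = { -3; -5/2; -9/4; -71/32; -141/64 | -281/128; -35/16; -17/8; -2; -1; 0 } -> -563/256
v(RRRBBBRRBBRR) = { -3; -5/2; -9/4; -71/32; -141/64 | -563/256; -281/128; -35/16; -17/8; -2; -1; 0 } -> -1127/512
v(RRRBBBRRBBRRR) = { -3; -5/2; -9/4; -71/32; -141/64 | -1127/512; -563/256; -281/128; -35/16; -17/8; -2; -1; 0 } -> -2255/1024
v(RRRBBBRRBBRRRB) = { -3; -5/2; -9/4; -71/32; -141/64; -2255/1024 | -1127/512; -563/256; -281/128; -35/16; -17/8; -2; -1; 0 } -> -4509/2048
v(RRRBBBRRBBRRRBR) = { -3; -5/2; -9/4; -71/32; -141/64; -2255/1024 | -4509/2048; -1127/512; -563/256; -281/128; -35/16; -17/8; -2; -1; 0 } -> -9019/4096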